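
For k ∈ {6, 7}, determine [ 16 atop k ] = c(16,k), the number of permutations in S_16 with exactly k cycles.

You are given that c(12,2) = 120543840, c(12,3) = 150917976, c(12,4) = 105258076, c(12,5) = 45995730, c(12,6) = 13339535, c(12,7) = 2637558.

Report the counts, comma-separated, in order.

@13  (13,3):150917976·12+120543840→1931559552, (13,4):105258076·12+150917976→1414014888, (13,5):45995730·12+105258076→657206836, (13,6):13339535·12+45995730→206070150, (13,7):2637558·12+13339535→44990231
@14  (14,4):1414014888·13+1931559552→20313753096, (14,5):657206836·13+1414014888→9957703756, (14,6):206070150·13+657206836→3336118786, (14,7):44990231·13+206070150→790943153
@15  (15,5):9957703756·14+20313753096→159721605680, (15,6):3336118786·14+9957703756→56663366760, (15,7):790943153·14+3336118786→14409322928
@16  (16,6):56663366760·15+159721605680→1009672107080, (16,7):14409322928·15+56663366760→272803210680
Read c(16,6) = 1009672107080, c(16,7) = 272803210680.

1009672107080, 272803210680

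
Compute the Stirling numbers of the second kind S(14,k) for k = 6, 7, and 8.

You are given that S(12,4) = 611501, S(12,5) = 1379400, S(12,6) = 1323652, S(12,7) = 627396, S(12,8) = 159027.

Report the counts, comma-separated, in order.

63436373, 49329280, 20912320

r13: T_13,5=5×1379400+611501=7508501; T_13,6=6×1323652+1379400=9321312; T_13,7=7×627396+1323652=5715424; T_13,8=8×159027+627396=1899612
r14: T_14,6=6×9321312+7508501=63436373; T_14,7=7×5715424+9321312=49329280; T_14,8=8×1899612+5715424=20912320
Read S(14,6) = 63436373, S(14,7) = 49329280, S(14,8) = 20912320.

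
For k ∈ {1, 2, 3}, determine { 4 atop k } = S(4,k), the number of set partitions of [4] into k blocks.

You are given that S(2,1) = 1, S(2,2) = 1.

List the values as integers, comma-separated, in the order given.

r3: T_3,1=1×1+0=1; T_3,2=2×1+1=3; T_3,3=3×0+1=1
r4: T_4,1=1×1+0=1; T_4,2=2×3+1=7; T_4,3=3×1+3=6
Read S(4,1) = 1, S(4,2) = 7, S(4,3) = 6.

1, 7, 6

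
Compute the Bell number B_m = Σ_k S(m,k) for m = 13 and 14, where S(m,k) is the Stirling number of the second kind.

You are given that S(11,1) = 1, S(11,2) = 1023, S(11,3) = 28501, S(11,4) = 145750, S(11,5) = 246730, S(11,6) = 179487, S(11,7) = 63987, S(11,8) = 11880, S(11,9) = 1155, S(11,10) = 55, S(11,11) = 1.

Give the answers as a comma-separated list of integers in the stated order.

@12  (12,1):1·1+0→1, (12,2):1023·2+1→2047, (12,3):28501·3+1023→86526, (12,4):145750·4+28501→611501, (12,5):246730·5+145750→1379400, (12,6):179487·6+246730→1323652, (12,7):63987·7+179487→627396, (12,8):11880·8+63987→159027, (12,9):1155·9+11880→22275, (12,10):55·10+1155→1705, (12,11):1·11+55→66, (12,12):0·12+1→1
@13  (13,1):1·1+0→1, (13,2):2047·2+1→4095, (13,3):86526·3+2047→261625, (13,4):611501·4+86526→2532530, (13,5):1379400·5+611501→7508501, (13,6):1323652·6+1379400→9321312, (13,7):627396·7+1323652→5715424, (13,8):159027·8+627396→1899612, (13,9):22275·9+159027→359502, (13,10):1705·10+22275→39325, (13,11):66·11+1705→2431, (13,12):1·12+66→78, (13,13):0·13+1→1
@14  (14,1):1·1+0→1, (14,2):4095·2+1→8191, (14,3):261625·3+4095→788970, (14,4):2532530·4+261625→10391745, (14,5):7508501·5+2532530→40075035, (14,6):9321312·6+7508501→63436373, (14,7):5715424·7+9321312→49329280, (14,8):1899612·8+5715424→20912320, (14,9):359502·9+1899612→5135130, (14,10):39325·10+359502→752752, (14,11):2431·11+39325→66066, (14,12):78·12+2431→3367, (14,13):1·13+78→91, (14,14):0·14+1→1
B_13 = ΣS(13,k) = 1+4095+261625+2532530+7508501+9321312+5715424+1899612+359502+39325+2431+78+1 = 27644437
B_14 = ΣS(14,k) = 1+8191+788970+10391745+40075035+63436373+49329280+20912320+5135130+752752+66066+3367+91+1 = 190899322

27644437, 190899322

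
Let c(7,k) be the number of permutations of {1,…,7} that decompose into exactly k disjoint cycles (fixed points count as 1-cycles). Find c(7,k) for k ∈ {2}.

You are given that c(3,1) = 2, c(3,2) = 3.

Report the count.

1764

row 4: T[4][1]=3·2+0=6  T[4][2]=3·3+2=11
row 5: T[5][1]=4·6+0=24  T[5][2]=4·11+6=50
row 6: T[6][1]=5·24+0=120  T[6][2]=5·50+24=274
row 7: T[7][2]=6·274+120=1764
Read c(7,2) = 1764.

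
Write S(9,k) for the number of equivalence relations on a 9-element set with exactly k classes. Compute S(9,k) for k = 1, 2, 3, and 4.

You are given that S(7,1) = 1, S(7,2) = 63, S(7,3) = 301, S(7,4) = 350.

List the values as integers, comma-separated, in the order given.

row 8: T[8][1]=1·1+0=1  T[8][2]=2·63+1=127  T[8][3]=3·301+63=966  T[8][4]=4·350+301=1701
row 9: T[9][1]=1·1+0=1  T[9][2]=2·127+1=255  T[9][3]=3·966+127=3025  T[9][4]=4·1701+966=7770
Read S(9,1) = 1, S(9,2) = 255, S(9,3) = 3025, S(9,4) = 7770.

1, 255, 3025, 7770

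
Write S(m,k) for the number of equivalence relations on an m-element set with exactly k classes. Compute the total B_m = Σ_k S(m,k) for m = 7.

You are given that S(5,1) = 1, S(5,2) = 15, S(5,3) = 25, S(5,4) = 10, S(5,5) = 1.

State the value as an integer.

877

[6] T[6,1]:1*1+0=1 · T[6,2]:2*15+1=31 · T[6,3]:3*25+15=90 · T[6,4]:4*10+25=65 · T[6,5]:5*1+10=15 · T[6,6]:6*0+1=1
[7] T[7,1]:1*1+0=1 · T[7,2]:2*31+1=63 · T[7,3]:3*90+31=301 · T[7,4]:4*65+90=350 · T[7,5]:5*15+65=140 · T[7,6]:6*1+15=21 · T[7,7]:7*0+1=1
B_7 = ΣS(7,k) = 1+63+301+350+140+21+1 = 877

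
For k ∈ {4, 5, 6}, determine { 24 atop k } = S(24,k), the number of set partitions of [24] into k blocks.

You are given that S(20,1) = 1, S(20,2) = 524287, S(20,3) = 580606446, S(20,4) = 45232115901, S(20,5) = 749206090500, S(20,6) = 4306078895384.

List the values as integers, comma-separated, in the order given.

row 21: T[21][1]=1·1+0=1  T[21][2]=2·524287+1=1048575  T[21][3]=3·580606446+524287=1742343625  T[21][4]=4·45232115901+580606446=181509070050  T[21][5]=5·749206090500+45232115901=3791262568401  T[21][6]=6·4306078895384+749206090500=26585679462804
row 22: T[22][2]=2·1048575+1=2097151  T[22][3]=3·1742343625+1048575=5228079450  T[22][4]=4·181509070050+1742343625=727778623825  T[22][5]=5·3791262568401+181509070050=19137821912055  T[22][6]=6·26585679462804+3791262568401=163305339345225
row 23: T[23][3]=3·5228079450+2097151=15686335501  T[23][4]=4·727778623825+5228079450=2916342574750  T[23][5]=5·19137821912055+727778623825=96416888184100  T[23][6]=6·163305339345225+19137821912055=998969857983405
row 24: T[24][4]=4·2916342574750+15686335501=11681056634501  T[24][5]=5·96416888184100+2916342574750=485000783495250  T[24][6]=6·998969857983405+96416888184100=6090236036084530
Read S(24,4) = 11681056634501, S(24,5) = 485000783495250, S(24,6) = 6090236036084530.

11681056634501, 485000783495250, 6090236036084530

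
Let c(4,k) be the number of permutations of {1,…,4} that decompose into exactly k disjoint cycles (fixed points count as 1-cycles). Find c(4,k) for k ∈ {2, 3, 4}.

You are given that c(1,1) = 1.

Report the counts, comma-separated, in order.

[2] T[2,1]:1*1+0=1 · T[2,2]:1*0+1=1
[3] T[3,1]:2*1+0=2 · T[3,2]:2*1+1=3 · T[3,3]:2*0+1=1
[4] T[4,2]:3*3+2=11 · T[4,3]:3*1+3=6 · T[4,4]:3*0+1=1
Read c(4,2) = 11, c(4,3) = 6, c(4,4) = 1.

11, 6, 1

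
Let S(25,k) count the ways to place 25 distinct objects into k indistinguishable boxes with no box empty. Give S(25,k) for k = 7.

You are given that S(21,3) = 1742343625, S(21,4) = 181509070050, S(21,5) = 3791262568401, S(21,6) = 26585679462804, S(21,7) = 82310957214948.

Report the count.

227832482998716310

[22] T[22,4]:4*181509070050+1742343625=727778623825 · T[22,5]:5*3791262568401+181509070050=19137821912055 · T[22,6]:6*26585679462804+3791262568401=163305339345225 · T[22,7]:7*82310957214948+26585679462804=602762379967440
[23] T[23,5]:5*19137821912055+727778623825=96416888184100 · T[23,6]:6*163305339345225+19137821912055=998969857983405 · T[23,7]:7*602762379967440+163305339345225=4382641999117305
[24] T[24,6]:6*998969857983405+96416888184100=6090236036084530 · T[24,7]:7*4382641999117305+998969857983405=31677463851804540
[25] T[25,7]:7*31677463851804540+6090236036084530=227832482998716310
Read S(25,7) = 227832482998716310.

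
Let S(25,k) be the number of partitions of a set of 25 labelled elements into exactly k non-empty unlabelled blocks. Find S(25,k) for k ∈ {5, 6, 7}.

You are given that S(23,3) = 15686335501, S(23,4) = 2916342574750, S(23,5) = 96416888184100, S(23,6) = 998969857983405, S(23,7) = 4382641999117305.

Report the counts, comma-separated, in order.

2436684974110751, 37026417000002430, 227832482998716310

@24  (24,4):2916342574750·4+15686335501→11681056634501, (24,5):96416888184100·5+2916342574750→485000783495250, (24,6):998969857983405·6+96416888184100→6090236036084530, (24,7):4382641999117305·7+998969857983405→31677463851804540
@25  (25,5):485000783495250·5+11681056634501→2436684974110751, (25,6):6090236036084530·6+485000783495250→37026417000002430, (25,7):31677463851804540·7+6090236036084530→227832482998716310
Read S(25,5) = 2436684974110751, S(25,6) = 37026417000002430, S(25,7) = 227832482998716310.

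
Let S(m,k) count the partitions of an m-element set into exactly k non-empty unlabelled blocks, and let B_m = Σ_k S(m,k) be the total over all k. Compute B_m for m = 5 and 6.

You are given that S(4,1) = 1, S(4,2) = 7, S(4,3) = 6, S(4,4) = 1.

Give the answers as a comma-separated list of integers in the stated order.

52, 203

i=5: T(5,1)=0+1·1=1 | T(5,2)=1+2·7=15 | T(5,3)=7+3·6=25 | T(5,4)=6+4·1=10 | T(5,5)=1+5·0=1
i=6: T(6,1)=0+1·1=1 | T(6,2)=1+2·15=31 | T(6,3)=15+3·25=90 | T(6,4)=25+4·10=65 | T(6,5)=10+5·1=15 | T(6,6)=1+6·0=1
B_5 = ΣS(5,k) = 1+15+25+10+1 = 52
B_6 = ΣS(6,k) = 1+31+90+65+15+1 = 203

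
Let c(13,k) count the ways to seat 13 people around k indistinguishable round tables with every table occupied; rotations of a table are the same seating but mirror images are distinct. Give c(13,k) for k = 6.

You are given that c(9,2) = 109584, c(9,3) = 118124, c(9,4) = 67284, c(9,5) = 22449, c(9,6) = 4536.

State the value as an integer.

206070150

[10] T[10,3]:9*118124+109584=1172700 · T[10,4]:9*67284+118124=723680 · T[10,5]:9*22449+67284=269325 · T[10,6]:9*4536+22449=63273
[11] T[11,4]:10*723680+1172700=8409500 · T[11,5]:10*269325+723680=3416930 · T[11,6]:10*63273+269325=902055
[12] T[12,5]:11*3416930+8409500=45995730 · T[12,6]:11*902055+3416930=13339535
[13] T[13,6]:12*13339535+45995730=206070150
Read c(13,6) = 206070150.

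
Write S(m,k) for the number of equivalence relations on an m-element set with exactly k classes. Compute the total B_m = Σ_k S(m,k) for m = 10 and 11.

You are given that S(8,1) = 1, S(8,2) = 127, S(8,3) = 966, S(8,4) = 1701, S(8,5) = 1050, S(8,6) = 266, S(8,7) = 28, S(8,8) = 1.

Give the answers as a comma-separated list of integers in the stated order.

i=9: T(9,1)=0+1·1=1 | T(9,2)=1+2·127=255 | T(9,3)=127+3·966=3025 | T(9,4)=966+4·1701=7770 | T(9,5)=1701+5·1050=6951 | T(9,6)=1050+6·266=2646 | T(9,7)=266+7·28=462 | T(9,8)=28+8·1=36 | T(9,9)=1+9·0=1
i=10: T(10,1)=0+1·1=1 | T(10,2)=1+2·255=511 | T(10,3)=255+3·3025=9330 | T(10,4)=3025+4·7770=34105 | T(10,5)=7770+5·6951=42525 | T(10,6)=6951+6·2646=22827 | T(10,7)=2646+7·462=5880 | T(10,8)=462+8·36=750 | T(10,9)=36+9·1=45 | T(10,10)=1+10·0=1
i=11: T(11,1)=0+1·1=1 | T(11,2)=1+2·511=1023 | T(11,3)=511+3·9330=28501 | T(11,4)=9330+4·34105=145750 | T(11,5)=34105+5·42525=246730 | T(11,6)=42525+6·22827=179487 | T(11,7)=22827+7·5880=63987 | T(11,8)=5880+8·750=11880 | T(11,9)=750+9·45=1155 | T(11,10)=45+10·1=55 | T(11,11)=1+11·0=1
B_10 = ΣS(10,k) = 1+511+9330+34105+42525+22827+5880+750+45+1 = 115975
B_11 = ΣS(11,k) = 1+1023+28501+145750+246730+179487+63987+11880+1155+55+1 = 678570

115975, 678570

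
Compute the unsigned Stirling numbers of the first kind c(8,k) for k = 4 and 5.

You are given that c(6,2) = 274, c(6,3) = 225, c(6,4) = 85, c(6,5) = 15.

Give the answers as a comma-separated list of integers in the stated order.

r7: T_7,3=6×225+274=1624; T_7,4=6×85+225=735; T_7,5=6×15+85=175
r8: T_8,4=7×735+1624=6769; T_8,5=7×175+735=1960
Read c(8,4) = 6769, c(8,5) = 1960.

6769, 1960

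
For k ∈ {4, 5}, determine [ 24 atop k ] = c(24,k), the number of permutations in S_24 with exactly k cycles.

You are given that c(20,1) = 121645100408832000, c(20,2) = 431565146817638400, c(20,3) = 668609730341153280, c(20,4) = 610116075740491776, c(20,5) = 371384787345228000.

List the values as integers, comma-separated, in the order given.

157375898285941510732800, 105005310755917452984576

r21: T_21,1=20×121645100408832000+0=2432902008176640000; T_21,2=20×431565146817638400+121645100408832000=8752948036761600000; T_21,3=20×668609730341153280+431565146817638400=13803759753640704000; T_21,4=20×610116075740491776+668609730341153280=12870931245150988800; T_21,5=20×371384787345228000+610116075740491776=8037811822645051776
r22: T_22,2=21×8752948036761600000+2432902008176640000=186244810780170240000; T_22,3=21×13803759753640704000+8752948036761600000=298631902863216384000; T_22,4=21×12870931245150988800+13803759753640704000=284093315901811468800; T_22,5=21×8037811822645051776+12870931245150988800=181664979520697076096
r23: T_23,3=22×298631902863216384000+186244810780170240000=6756146673770930688000; T_23,4=22×284093315901811468800+298631902863216384000=6548684852703068697600; T_23,5=22×181664979520697076096+284093315901811468800=4280722865357147142912
r24: T_24,4=23×6548684852703068697600+6756146673770930688000=157375898285941510732800; T_24,5=23×4280722865357147142912+6548684852703068697600=105005310755917452984576
Read c(24,4) = 157375898285941510732800, c(24,5) = 105005310755917452984576.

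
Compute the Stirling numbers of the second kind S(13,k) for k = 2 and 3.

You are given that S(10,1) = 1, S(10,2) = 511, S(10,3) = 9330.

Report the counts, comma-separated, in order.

4095, 261625

[11] T[11,1]:1*1+0=1 · T[11,2]:2*511+1=1023 · T[11,3]:3*9330+511=28501
[12] T[12,1]:1*1+0=1 · T[12,2]:2*1023+1=2047 · T[12,3]:3*28501+1023=86526
[13] T[13,2]:2*2047+1=4095 · T[13,3]:3*86526+2047=261625
Read S(13,2) = 4095, S(13,3) = 261625.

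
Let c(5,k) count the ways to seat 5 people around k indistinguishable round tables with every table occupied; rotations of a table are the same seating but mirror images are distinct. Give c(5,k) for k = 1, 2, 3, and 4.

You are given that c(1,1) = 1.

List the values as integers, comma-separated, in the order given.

24, 50, 35, 10

i=2: T(2,1)=0+1·1=1 | T(2,2)=1+1·0=1
i=3: T(3,1)=0+2·1=2 | T(3,2)=1+2·1=3 | T(3,3)=1+2·0=1
i=4: T(4,1)=0+3·2=6 | T(4,2)=2+3·3=11 | T(4,3)=3+3·1=6 | T(4,4)=1+3·0=1
i=5: T(5,1)=0+4·6=24 | T(5,2)=6+4·11=50 | T(5,3)=11+4·6=35 | T(5,4)=6+4·1=10
Read c(5,1) = 24, c(5,2) = 50, c(5,3) = 35, c(5,4) = 10.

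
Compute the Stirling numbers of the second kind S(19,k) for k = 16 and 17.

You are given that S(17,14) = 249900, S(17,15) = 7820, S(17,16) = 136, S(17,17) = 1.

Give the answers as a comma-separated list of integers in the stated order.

r18: T_18,15=15×7820+249900=367200; T_18,16=16×136+7820=9996; T_18,17=17×1+136=153
r19: T_19,16=16×9996+367200=527136; T_19,17=17×153+9996=12597
Read S(19,16) = 527136, S(19,17) = 12597.

527136, 12597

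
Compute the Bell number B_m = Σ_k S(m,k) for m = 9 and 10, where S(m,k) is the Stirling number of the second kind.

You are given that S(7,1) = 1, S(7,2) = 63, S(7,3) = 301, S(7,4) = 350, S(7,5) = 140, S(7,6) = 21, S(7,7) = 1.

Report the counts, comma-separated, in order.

21147, 115975

[8] T[8,1]:1*1+0=1 · T[8,2]:2*63+1=127 · T[8,3]:3*301+63=966 · T[8,4]:4*350+301=1701 · T[8,5]:5*140+350=1050 · T[8,6]:6*21+140=266 · T[8,7]:7*1+21=28 · T[8,8]:8*0+1=1
[9] T[9,1]:1*1+0=1 · T[9,2]:2*127+1=255 · T[9,3]:3*966+127=3025 · T[9,4]:4*1701+966=7770 · T[9,5]:5*1050+1701=6951 · T[9,6]:6*266+1050=2646 · T[9,7]:7*28+266=462 · T[9,8]:8*1+28=36 · T[9,9]:9*0+1=1
[10] T[10,1]:1*1+0=1 · T[10,2]:2*255+1=511 · T[10,3]:3*3025+255=9330 · T[10,4]:4*7770+3025=34105 · T[10,5]:5*6951+7770=42525 · T[10,6]:6*2646+6951=22827 · T[10,7]:7*462+2646=5880 · T[10,8]:8*36+462=750 · T[10,9]:9*1+36=45 · T[10,10]:10*0+1=1
B_9 = ΣS(9,k) = 1+255+3025+7770+6951+2646+462+36+1 = 21147
B_10 = ΣS(10,k) = 1+511+9330+34105+42525+22827+5880+750+45+1 = 115975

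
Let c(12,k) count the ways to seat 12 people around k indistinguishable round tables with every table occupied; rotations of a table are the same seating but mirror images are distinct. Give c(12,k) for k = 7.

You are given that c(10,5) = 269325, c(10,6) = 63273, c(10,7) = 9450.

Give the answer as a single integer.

[11] T[11,6]:10*63273+269325=902055 · T[11,7]:10*9450+63273=157773
[12] T[12,7]:11*157773+902055=2637558
Read c(12,7) = 2637558.

2637558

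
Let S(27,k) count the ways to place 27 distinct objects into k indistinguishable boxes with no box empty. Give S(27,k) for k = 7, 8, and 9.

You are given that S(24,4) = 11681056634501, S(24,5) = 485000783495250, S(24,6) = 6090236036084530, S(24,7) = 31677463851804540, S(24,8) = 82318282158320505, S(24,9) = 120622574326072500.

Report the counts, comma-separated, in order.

@25  (25,5):485000783495250·5+11681056634501→2436684974110751, (25,6):6090236036084530·6+485000783495250→37026417000002430, (25,7):31677463851804540·7+6090236036084530→227832482998716310, (25,8):82318282158320505·8+31677463851804540→690223721118368580, (25,9):120622574326072500·9+82318282158320505→1167921451092973005
@26  (26,6):37026417000002430·6+2436684974110751→224595186974125331, (26,7):227832482998716310·7+37026417000002430→1631853797991016600, (26,8):690223721118368580·8+227832482998716310→5749622251945664950, (26,9):1167921451092973005·9+690223721118368580→11201516780955125625
@27  (27,7):1631853797991016600·7+224595186974125331→11647571772911241531, (27,8):5749622251945664950·8+1631853797991016600→47628831813556336200, (27,9):11201516780955125625·9+5749622251945664950→106563273280541795575
Read S(27,7) = 11647571772911241531, S(27,8) = 47628831813556336200, S(27,9) = 106563273280541795575.

11647571772911241531, 47628831813556336200, 106563273280541795575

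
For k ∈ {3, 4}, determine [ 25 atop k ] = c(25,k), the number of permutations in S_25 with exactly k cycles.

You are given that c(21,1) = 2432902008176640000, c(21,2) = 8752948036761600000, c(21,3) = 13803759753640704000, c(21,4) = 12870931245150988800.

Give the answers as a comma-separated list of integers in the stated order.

row 22: T[22][1]=21·2432902008176640000+0=51090942171709440000  T[22][2]=21·8752948036761600000+2432902008176640000=186244810780170240000  T[22][3]=21·13803759753640704000+8752948036761600000=298631902863216384000  T[22][4]=21·12870931245150988800+13803759753640704000=284093315901811468800
row 23: T[23][1]=22·51090942171709440000+0=1124000727777607680000  T[23][2]=22·186244810780170240000+51090942171709440000=4148476779335454720000  T[23][3]=22·298631902863216384000+186244810780170240000=6756146673770930688000  T[23][4]=22·284093315901811468800+298631902863216384000=6548684852703068697600
row 24: T[24][2]=23·4148476779335454720000+1124000727777607680000=96538966652493066240000  T[24][3]=23·6756146673770930688000+4148476779335454720000=159539850276066860544000  T[24][4]=23·6548684852703068697600+6756146673770930688000=157375898285941510732800
row 25: T[25][3]=24·159539850276066860544000+96538966652493066240000=3925495373278097719296000  T[25][4]=24·157375898285941510732800+159539850276066860544000=3936561409138663118131200
Read c(25,3) = 3925495373278097719296000, c(25,4) = 3936561409138663118131200.

3925495373278097719296000, 3936561409138663118131200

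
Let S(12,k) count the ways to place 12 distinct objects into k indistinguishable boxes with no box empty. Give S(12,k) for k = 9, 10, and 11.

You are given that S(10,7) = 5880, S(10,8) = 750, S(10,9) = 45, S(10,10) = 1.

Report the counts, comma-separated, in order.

r11: T_11,8=8×750+5880=11880; T_11,9=9×45+750=1155; T_11,10=10×1+45=55; T_11,11=11×0+1=1
r12: T_12,9=9×1155+11880=22275; T_12,10=10×55+1155=1705; T_12,11=11×1+55=66
Read S(12,9) = 22275, S(12,10) = 1705, S(12,11) = 66.

22275, 1705, 66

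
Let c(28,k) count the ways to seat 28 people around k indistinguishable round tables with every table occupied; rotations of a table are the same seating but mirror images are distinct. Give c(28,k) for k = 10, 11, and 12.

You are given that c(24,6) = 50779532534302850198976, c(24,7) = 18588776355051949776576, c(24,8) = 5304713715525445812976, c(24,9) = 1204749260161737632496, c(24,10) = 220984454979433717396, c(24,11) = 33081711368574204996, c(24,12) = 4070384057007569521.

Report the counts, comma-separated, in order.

195460557459107504515368560, 33819732719881270820297640, 4894196422205298253024980

[25] T[25,7]:24*18588776355051949776576+50779532534302850198976=496910165055549644836800 · T[25,8]:24*5304713715525445812976+18588776355051949776576=145901905527662649288000 · T[25,9]:24*1204749260161737632496+5304713715525445812976=34218695959407148992880 · T[25,10]:24*220984454979433717396+1204749260161737632496=6508376179668146850000 · T[25,11]:24*33081711368574204996+220984454979433717396=1014945527825214637300 · T[25,12]:24*4070384057007569521+33081711368574204996=130770928736755873500
[26] T[26,8]:25*145901905527662649288000+496910165055549644836800=4144457803247115877036800 · T[26,9]:25*34218695959407148992880+145901905527662649288000=1001369304512841374110000 · T[26,10]:25*6508376179668146850000+34218695959407148992880=196928100451110820242880 · T[26,11]:25*1014945527825214637300+6508376179668146850000=31882014375298512782500 · T[26,12]:25*130770928736755873500+1014945527825214637300=4284218746244111474800
[27] T[27,9]:26*1001369304512841374110000+4144457803247115877036800=30180059720580991603896800 · T[27,10]:26*196928100451110820242880+1001369304512841374110000=6121499916241722700424880 · T[27,11]:26*31882014375298512782500+196928100451110820242880=1025860474208872152587880 · T[27,12]:26*4284218746244111474800+31882014375298512782500=143271701777645411127300
[28] T[28,10]:27*6121499916241722700424880+30180059720580991603896800=195460557459107504515368560 · T[28,11]:27*1025860474208872152587880+6121499916241722700424880=33819732719881270820297640 · T[28,12]:27*143271701777645411127300+1025860474208872152587880=4894196422205298253024980
Read c(28,10) = 195460557459107504515368560, c(28,11) = 33819732719881270820297640, c(28,12) = 4894196422205298253024980.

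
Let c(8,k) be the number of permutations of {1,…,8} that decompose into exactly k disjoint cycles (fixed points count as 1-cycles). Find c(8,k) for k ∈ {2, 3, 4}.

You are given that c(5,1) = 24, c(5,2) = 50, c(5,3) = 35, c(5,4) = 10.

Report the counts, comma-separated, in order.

row 6: T[6][1]=5·24+0=120  T[6][2]=5·50+24=274  T[6][3]=5·35+50=225  T[6][4]=5·10+35=85
row 7: T[7][1]=6·120+0=720  T[7][2]=6·274+120=1764  T[7][3]=6·225+274=1624  T[7][4]=6·85+225=735
row 8: T[8][2]=7·1764+720=13068  T[8][3]=7·1624+1764=13132  T[8][4]=7·735+1624=6769
Read c(8,2) = 13068, c(8,3) = 13132, c(8,4) = 6769.

13068, 13132, 6769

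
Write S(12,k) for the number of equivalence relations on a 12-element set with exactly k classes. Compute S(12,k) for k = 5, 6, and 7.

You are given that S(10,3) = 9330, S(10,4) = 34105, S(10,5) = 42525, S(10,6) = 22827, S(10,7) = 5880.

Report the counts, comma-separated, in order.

1379400, 1323652, 627396

i=11: T(11,4)=9330+4·34105=145750 | T(11,5)=34105+5·42525=246730 | T(11,6)=42525+6·22827=179487 | T(11,7)=22827+7·5880=63987
i=12: T(12,5)=145750+5·246730=1379400 | T(12,6)=246730+6·179487=1323652 | T(12,7)=179487+7·63987=627396
Read S(12,5) = 1379400, S(12,6) = 1323652, S(12,7) = 627396.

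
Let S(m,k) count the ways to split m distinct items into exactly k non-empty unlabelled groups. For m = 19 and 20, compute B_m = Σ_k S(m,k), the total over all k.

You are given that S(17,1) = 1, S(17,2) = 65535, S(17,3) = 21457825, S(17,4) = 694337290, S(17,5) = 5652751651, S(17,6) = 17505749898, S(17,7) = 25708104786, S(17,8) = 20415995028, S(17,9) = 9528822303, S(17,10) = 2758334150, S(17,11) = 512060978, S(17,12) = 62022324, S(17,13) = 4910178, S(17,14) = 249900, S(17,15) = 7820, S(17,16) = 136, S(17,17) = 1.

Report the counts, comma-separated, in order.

row 18: T[18][1]=1·1+0=1  T[18][2]=2·65535+1=131071  T[18][3]=3·21457825+65535=64439010  T[18][4]=4·694337290+21457825=2798806985  T[18][5]=5·5652751651+694337290=28958095545  T[18][6]=6·17505749898+5652751651=110687251039  T[18][7]=7·25708104786+17505749898=197462483400  T[18][8]=8·20415995028+25708104786=189036065010  T[18][9]=9·9528822303+20415995028=106175395755  T[18][10]=10·2758334150+9528822303=37112163803  T[18][11]=11·512060978+2758334150=8391004908  T[18][12]=12·62022324+512060978=1256328866  T[18][13]=13·4910178+62022324=125854638  T[18][14]=14·249900+4910178=8408778  T[18][15]=15·7820+249900=367200  T[18][16]=16·136+7820=9996  T[18][17]=17·1+136=153  T[18][18]=18·0+1=1
row 19: T[19][1]=1·1+0=1  T[19][2]=2·131071+1=262143  T[19][3]=3·64439010+131071=193448101  T[19][4]=4·2798806985+64439010=11259666950  T[19][5]=5·28958095545+2798806985=147589284710  T[19][6]=6·110687251039+28958095545=693081601779  T[19][7]=7·197462483400+110687251039=1492924634839  T[19][8]=8·189036065010+197462483400=1709751003480  T[19][9]=9·106175395755+189036065010=1144614626805  T[19][10]=10·37112163803+106175395755=477297033785  T[19][11]=11·8391004908+37112163803=129413217791  T[19][12]=12·1256328866+8391004908=23466951300  T[19][13]=13·125854638+1256328866=2892439160  T[19][14]=14·8408778+125854638=243577530  T[19][15]=15·367200+8408778=13916778  T[19][16]=16·9996+367200=527136  T[19][17]=17·153+9996=12597  T[19][18]=18·1+153=171  T[19][19]=19·0+1=1
row 20: T[20][1]=1·1+0=1  T[20][2]=2·262143+1=524287  T[20][3]=3·193448101+262143=580606446  T[20][4]=4·11259666950+193448101=45232115901  T[20][5]=5·147589284710+11259666950=749206090500  T[20][6]=6·693081601779+147589284710=4306078895384  T[20][7]=7·1492924634839+693081601779=11143554045652  T[20][8]=8·1709751003480+1492924634839=15170932662679  T[20][9]=9·1144614626805+1709751003480=12011282644725  T[20][10]=10·477297033785+1144614626805=5917584964655  T[20][11]=11·129413217791+477297033785=1900842429486  T[20][12]=12·23466951300+129413217791=411016633391  T[20][13]=13·2892439160+23466951300=61068660380  T[20][14]=14·243577530+2892439160=6302524580  T[20][15]=15·13916778+243577530=452329200  T[20][16]=16·527136+13916778=22350954  T[20][17]=17·12597+527136=741285  T[20][18]=18·171+12597=15675  T[20][19]=19·1+171=190  T[20][20]=20·0+1=1
B_19 = ΣS(19,k) = 1+262143+193448101+11259666950+147589284710+693081601779+1492924634839+1709751003480+1144614626805+477297033785+129413217791+23466951300+2892439160+243577530+13916778+527136+12597+171+1 = 5832742205057
B_20 = ΣS(20,k) = 1+524287+580606446+45232115901+749206090500+4306078895384+11143554045652+15170932662679+12011282644725+5917584964655+1900842429486+411016633391+61068660380+6302524580+452329200+22350954+741285+15675+190+1 = 51724158235372

5832742205057, 51724158235372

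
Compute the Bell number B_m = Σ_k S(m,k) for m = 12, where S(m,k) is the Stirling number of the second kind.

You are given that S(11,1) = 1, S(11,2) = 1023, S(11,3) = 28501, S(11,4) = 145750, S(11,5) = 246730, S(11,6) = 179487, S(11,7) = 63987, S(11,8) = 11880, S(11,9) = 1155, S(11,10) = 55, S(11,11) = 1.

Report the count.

4213597

row 12: T[12][1]=1·1+0=1  T[12][2]=2·1023+1=2047  T[12][3]=3·28501+1023=86526  T[12][4]=4·145750+28501=611501  T[12][5]=5·246730+145750=1379400  T[12][6]=6·179487+246730=1323652  T[12][7]=7·63987+179487=627396  T[12][8]=8·11880+63987=159027  T[12][9]=9·1155+11880=22275  T[12][10]=10·55+1155=1705  T[12][11]=11·1+55=66  T[12][12]=12·0+1=1
B_12 = ΣS(12,k) = 1+2047+86526+611501+1379400+1323652+627396+159027+22275+1705+66+1 = 4213597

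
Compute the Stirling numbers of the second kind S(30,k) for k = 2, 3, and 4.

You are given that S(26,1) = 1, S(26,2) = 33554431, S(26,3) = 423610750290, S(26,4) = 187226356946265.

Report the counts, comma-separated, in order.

536870911, 34314651811530, 48004081105038305

[27] T[27,1]:1*1+0=1 · T[27,2]:2*33554431+1=67108863 · T[27,3]:3*423610750290+33554431=1270865805301 · T[27,4]:4*187226356946265+423610750290=749329038535350
[28] T[28,1]:1*1+0=1 · T[28,2]:2*67108863+1=134217727 · T[28,3]:3*1270865805301+67108863=3812664524766 · T[28,4]:4*749329038535350+1270865805301=2998587019946701
[29] T[29,1]:1*1+0=1 · T[29,2]:2*134217727+1=268435455 · T[29,3]:3*3812664524766+134217727=11438127792025 · T[29,4]:4*2998587019946701+3812664524766=11998160744311570
[30] T[30,2]:2*268435455+1=536870911 · T[30,3]:3*11438127792025+268435455=34314651811530 · T[30,4]:4*11998160744311570+11438127792025=48004081105038305
Read S(30,2) = 536870911, S(30,3) = 34314651811530, S(30,4) = 48004081105038305.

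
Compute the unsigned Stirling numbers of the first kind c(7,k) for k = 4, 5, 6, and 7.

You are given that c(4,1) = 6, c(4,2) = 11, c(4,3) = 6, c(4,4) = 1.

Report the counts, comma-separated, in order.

@5  (5,2):11·4+6→50, (5,3):6·4+11→35, (5,4):1·4+6→10, (5,5):0·4+1→1
@6  (6,3):35·5+50→225, (6,4):10·5+35→85, (6,5):1·5+10→15, (6,6):0·5+1→1
@7  (7,4):85·6+225→735, (7,5):15·6+85→175, (7,6):1·6+15→21, (7,7):0·6+1→1
Read c(7,4) = 735, c(7,5) = 175, c(7,6) = 21, c(7,7) = 1.

735, 175, 21, 1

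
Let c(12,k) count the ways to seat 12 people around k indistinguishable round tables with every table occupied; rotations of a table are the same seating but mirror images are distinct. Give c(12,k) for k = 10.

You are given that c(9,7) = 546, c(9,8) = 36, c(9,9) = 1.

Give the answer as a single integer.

1925

[10] T[10,8]:9*36+546=870 · T[10,9]:9*1+36=45 · T[10,10]:9*0+1=1
[11] T[11,9]:10*45+870=1320 · T[11,10]:10*1+45=55
[12] T[12,10]:11*55+1320=1925
Read c(12,10) = 1925.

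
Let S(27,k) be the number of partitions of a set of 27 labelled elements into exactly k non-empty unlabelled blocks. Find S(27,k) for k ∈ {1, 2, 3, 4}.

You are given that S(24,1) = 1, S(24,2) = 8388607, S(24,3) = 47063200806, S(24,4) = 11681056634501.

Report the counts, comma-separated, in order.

r25: T_25,1=1×1+0=1; T_25,2=2×8388607+1=16777215; T_25,3=3×47063200806+8388607=141197991025; T_25,4=4×11681056634501+47063200806=46771289738810
r26: T_26,1=1×1+0=1; T_26,2=2×16777215+1=33554431; T_26,3=3×141197991025+16777215=423610750290; T_26,4=4×46771289738810+141197991025=187226356946265
r27: T_27,1=1×1+0=1; T_27,2=2×33554431+1=67108863; T_27,3=3×423610750290+33554431=1270865805301; T_27,4=4×187226356946265+423610750290=749329038535350
Read S(27,1) = 1, S(27,2) = 67108863, S(27,3) = 1270865805301, S(27,4) = 749329038535350.

1, 67108863, 1270865805301, 749329038535350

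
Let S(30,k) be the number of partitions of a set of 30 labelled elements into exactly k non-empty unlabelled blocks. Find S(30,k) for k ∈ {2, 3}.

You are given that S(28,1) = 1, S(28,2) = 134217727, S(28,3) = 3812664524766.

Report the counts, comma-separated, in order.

[29] T[29,1]:1*1+0=1 · T[29,2]:2*134217727+1=268435455 · T[29,3]:3*3812664524766+134217727=11438127792025
[30] T[30,2]:2*268435455+1=536870911 · T[30,3]:3*11438127792025+268435455=34314651811530
Read S(30,2) = 536870911, S(30,3) = 34314651811530.

536870911, 34314651811530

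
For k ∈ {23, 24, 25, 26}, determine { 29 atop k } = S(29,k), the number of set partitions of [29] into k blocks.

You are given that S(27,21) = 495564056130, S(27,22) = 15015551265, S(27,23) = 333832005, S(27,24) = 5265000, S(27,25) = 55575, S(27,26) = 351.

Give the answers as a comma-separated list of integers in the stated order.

1347860993700, 33738295500, 626551380, 8336601

i=28: T(28,22)=495564056130+22·15015551265=825906183960 | T(28,23)=15015551265+23·333832005=22693687380 | T(28,24)=333832005+24·5265000=460192005 | T(28,25)=5265000+25·55575=6654375 | T(28,26)=55575+26·351=64701
i=29: T(29,23)=825906183960+23·22693687380=1347860993700 | T(29,24)=22693687380+24·460192005=33738295500 | T(29,25)=460192005+25·6654375=626551380 | T(29,26)=6654375+26·64701=8336601
Read S(29,23) = 1347860993700, S(29,24) = 33738295500, S(29,25) = 626551380, S(29,26) = 8336601.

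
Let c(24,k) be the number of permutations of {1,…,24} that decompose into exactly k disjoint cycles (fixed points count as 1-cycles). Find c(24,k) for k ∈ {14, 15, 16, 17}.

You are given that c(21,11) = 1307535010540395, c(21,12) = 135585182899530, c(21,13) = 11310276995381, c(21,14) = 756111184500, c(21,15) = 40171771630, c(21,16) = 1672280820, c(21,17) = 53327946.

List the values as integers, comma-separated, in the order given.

34701806448704206, 2406046038644556, 137272511800831, 6400590336096

@22  (22,12):135585182899530·21+1307535010540395→4154823851430525, (22,13):11310276995381·21+135585182899530→373100999802531, (22,14):756111184500·21+11310276995381→27188611869881, (22,15):40171771630·21+756111184500→1599718388730, (22,16):1672280820·21+40171771630→75289668850, (22,17):53327946·21+1672280820→2792167686
@23  (23,13):373100999802531·22+4154823851430525→12363045847086207, (23,14):27188611869881·22+373100999802531→971250460939913, (23,15):1599718388730·22+27188611869881→62382416421941, (23,16):75289668850·22+1599718388730→3256091103430, (23,17):2792167686·22+75289668850→136717357942
@24  (24,14):971250460939913·23+12363045847086207→34701806448704206, (24,15):62382416421941·23+971250460939913→2406046038644556, (24,16):3256091103430·23+62382416421941→137272511800831, (24,17):136717357942·23+3256091103430→6400590336096
Read c(24,14) = 34701806448704206, c(24,15) = 2406046038644556, c(24,16) = 137272511800831, c(24,17) = 6400590336096.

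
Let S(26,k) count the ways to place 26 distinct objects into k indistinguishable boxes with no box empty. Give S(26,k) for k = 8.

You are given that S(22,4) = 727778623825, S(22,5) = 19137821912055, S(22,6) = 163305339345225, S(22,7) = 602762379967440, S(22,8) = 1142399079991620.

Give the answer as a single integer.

[23] T[23,5]:5*19137821912055+727778623825=96416888184100 · T[23,6]:6*163305339345225+19137821912055=998969857983405 · T[23,7]:7*602762379967440+163305339345225=4382641999117305 · T[23,8]:8*1142399079991620+602762379967440=9741955019900400
[24] T[24,6]:6*998969857983405+96416888184100=6090236036084530 · T[24,7]:7*4382641999117305+998969857983405=31677463851804540 · T[24,8]:8*9741955019900400+4382641999117305=82318282158320505
[25] T[25,7]:7*31677463851804540+6090236036084530=227832482998716310 · T[25,8]:8*82318282158320505+31677463851804540=690223721118368580
[26] T[26,8]:8*690223721118368580+227832482998716310=5749622251945664950
Read S(26,8) = 5749622251945664950.

5749622251945664950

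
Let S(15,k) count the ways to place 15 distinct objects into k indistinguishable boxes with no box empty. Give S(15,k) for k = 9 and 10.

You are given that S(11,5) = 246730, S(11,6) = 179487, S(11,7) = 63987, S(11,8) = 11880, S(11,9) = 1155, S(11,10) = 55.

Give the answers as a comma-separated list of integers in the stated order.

@12  (12,6):179487·6+246730→1323652, (12,7):63987·7+179487→627396, (12,8):11880·8+63987→159027, (12,9):1155·9+11880→22275, (12,10):55·10+1155→1705
@13  (13,7):627396·7+1323652→5715424, (13,8):159027·8+627396→1899612, (13,9):22275·9+159027→359502, (13,10):1705·10+22275→39325
@14  (14,8):1899612·8+5715424→20912320, (14,9):359502·9+1899612→5135130, (14,10):39325·10+359502→752752
@15  (15,9):5135130·9+20912320→67128490, (15,10):752752·10+5135130→12662650
Read S(15,9) = 67128490, S(15,10) = 12662650.

67128490, 12662650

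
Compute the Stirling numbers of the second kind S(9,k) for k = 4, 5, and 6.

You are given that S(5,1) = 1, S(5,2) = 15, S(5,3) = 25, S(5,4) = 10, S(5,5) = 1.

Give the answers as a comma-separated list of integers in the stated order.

r6: T_6,1=1×1+0=1; T_6,2=2×15+1=31; T_6,3=3×25+15=90; T_6,4=4×10+25=65; T_6,5=5×1+10=15; T_6,6=6×0+1=1
r7: T_7,2=2×31+1=63; T_7,3=3×90+31=301; T_7,4=4×65+90=350; T_7,5=5×15+65=140; T_7,6=6×1+15=21
r8: T_8,3=3×301+63=966; T_8,4=4×350+301=1701; T_8,5=5×140+350=1050; T_8,6=6×21+140=266
r9: T_9,4=4×1701+966=7770; T_9,5=5×1050+1701=6951; T_9,6=6×266+1050=2646
Read S(9,4) = 7770, S(9,5) = 6951, S(9,6) = 2646.

7770, 6951, 2646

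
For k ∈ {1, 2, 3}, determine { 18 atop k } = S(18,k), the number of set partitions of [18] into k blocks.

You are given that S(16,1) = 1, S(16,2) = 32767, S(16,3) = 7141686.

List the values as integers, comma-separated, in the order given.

1, 131071, 64439010

i=17: T(17,1)=0+1·1=1 | T(17,2)=1+2·32767=65535 | T(17,3)=32767+3·7141686=21457825
i=18: T(18,1)=0+1·1=1 | T(18,2)=1+2·65535=131071 | T(18,3)=65535+3·21457825=64439010
Read S(18,1) = 1, S(18,2) = 131071, S(18,3) = 64439010.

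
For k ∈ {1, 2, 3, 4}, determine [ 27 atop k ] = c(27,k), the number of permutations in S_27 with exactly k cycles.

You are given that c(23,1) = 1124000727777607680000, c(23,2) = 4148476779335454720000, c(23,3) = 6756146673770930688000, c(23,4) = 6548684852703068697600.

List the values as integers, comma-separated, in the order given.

r24: T_24,1=23×1124000727777607680000+0=25852016738884976640000; T_24,2=23×4148476779335454720000+1124000727777607680000=96538966652493066240000; T_24,3=23×6756146673770930688000+4148476779335454720000=159539850276066860544000; T_24,4=23×6548684852703068697600+6756146673770930688000=157375898285941510732800
r25: T_25,1=24×25852016738884976640000+0=620448401733239439360000; T_25,2=24×96538966652493066240000+25852016738884976640000=2342787216398718566400000; T_25,3=24×159539850276066860544000+96538966652493066240000=3925495373278097719296000; T_25,4=24×157375898285941510732800+159539850276066860544000=3936561409138663118131200
r26: T_26,1=25×620448401733239439360000+0=15511210043330985984000000; T_26,2=25×2342787216398718566400000+620448401733239439360000=59190128811701203599360000; T_26,3=25×3925495373278097719296000+2342787216398718566400000=100480171548351161548800000; T_26,4=25×3936561409138663118131200+3925495373278097719296000=102339530601744675672576000
r27: T_27,1=26×15511210043330985984000000+0=403291461126605635584000000; T_27,2=26×59190128811701203599360000+15511210043330985984000000=1554454559147562279567360000; T_27,3=26×100480171548351161548800000+59190128811701203599360000=2671674589068831403868160000; T_27,4=26×102339530601744675672576000+100480171548351161548800000=2761307967193712729035776000
Read c(27,1) = 403291461126605635584000000, c(27,2) = 1554454559147562279567360000, c(27,3) = 2671674589068831403868160000, c(27,4) = 2761307967193712729035776000.

403291461126605635584000000, 1554454559147562279567360000, 2671674589068831403868160000, 2761307967193712729035776000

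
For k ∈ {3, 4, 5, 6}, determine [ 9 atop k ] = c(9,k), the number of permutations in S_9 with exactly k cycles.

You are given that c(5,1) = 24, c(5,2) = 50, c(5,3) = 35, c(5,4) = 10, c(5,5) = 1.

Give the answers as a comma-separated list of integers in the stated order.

r6: T_6,1=5×24+0=120; T_6,2=5×50+24=274; T_6,3=5×35+50=225; T_6,4=5×10+35=85; T_6,5=5×1+10=15; T_6,6=5×0+1=1
r7: T_7,1=6×120+0=720; T_7,2=6×274+120=1764; T_7,3=6×225+274=1624; T_7,4=6×85+225=735; T_7,5=6×15+85=175; T_7,6=6×1+15=21
r8: T_8,2=7×1764+720=13068; T_8,3=7×1624+1764=13132; T_8,4=7×735+1624=6769; T_8,5=7×175+735=1960; T_8,6=7×21+175=322
r9: T_9,3=8×13132+13068=118124; T_9,4=8×6769+13132=67284; T_9,5=8×1960+6769=22449; T_9,6=8×322+1960=4536
Read c(9,3) = 118124, c(9,4) = 67284, c(9,5) = 22449, c(9,6) = 4536.

118124, 67284, 22449, 4536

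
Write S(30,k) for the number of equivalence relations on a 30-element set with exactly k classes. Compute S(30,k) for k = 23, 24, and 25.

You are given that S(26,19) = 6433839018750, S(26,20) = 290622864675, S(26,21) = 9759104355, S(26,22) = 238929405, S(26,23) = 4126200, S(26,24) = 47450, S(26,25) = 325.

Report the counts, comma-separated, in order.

71823880393200, 2157580085700, 49402080000

i=27: T(27,20)=6433839018750+20·290622864675=12246296312250 | T(27,21)=290622864675+21·9759104355=495564056130 | T(27,22)=9759104355+22·238929405=15015551265 | T(27,23)=238929405+23·4126200=333832005 | T(27,24)=4126200+24·47450=5265000 | T(27,25)=47450+25·325=55575
i=28: T(28,21)=12246296312250+21·495564056130=22653141490980 | T(28,22)=495564056130+22·15015551265=825906183960 | T(28,23)=15015551265+23·333832005=22693687380 | T(28,24)=333832005+24·5265000=460192005 | T(28,25)=5265000+25·55575=6654375
i=29: T(29,22)=22653141490980+22·825906183960=40823077538100 | T(29,23)=825906183960+23·22693687380=1347860993700 | T(29,24)=22693687380+24·460192005=33738295500 | T(29,25)=460192005+25·6654375=626551380
i=30: T(30,23)=40823077538100+23·1347860993700=71823880393200 | T(30,24)=1347860993700+24·33738295500=2157580085700 | T(30,25)=33738295500+25·626551380=49402080000
Read S(30,23) = 71823880393200, S(30,24) = 2157580085700, S(30,25) = 49402080000.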